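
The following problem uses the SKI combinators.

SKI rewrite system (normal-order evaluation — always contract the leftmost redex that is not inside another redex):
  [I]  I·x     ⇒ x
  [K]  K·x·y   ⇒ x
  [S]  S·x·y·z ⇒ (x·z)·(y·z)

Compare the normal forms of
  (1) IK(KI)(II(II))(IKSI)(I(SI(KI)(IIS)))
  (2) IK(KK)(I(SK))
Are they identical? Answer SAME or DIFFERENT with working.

Answer: DIFFERENT — A ⇓ SI, B ⇓ KK

Derivation:
Term A:
  start: IK(KI)(II(II))(IKSI)(I(SI(KI)(IIS)))
  step 1: K(KI)(II(II))(IKSI)(I(SI(KI)(IIS)))
  step 2: KI(IKSI)(I(SI(KI)(IIS)))
  step 3: I(I(SI(KI)(IIS)))
  step 4: I(SI(KI)(IIS))
  step 5: SI(KI)(IIS)
  step 6: I(IIS)(KI(IIS))
  step 7: IIS(KI(IIS))
  step 8: IS(KI(IIS))
  step 9: S(KI(IIS))
  step 10: SI

Term B:
  start: IK(KK)(I(SK))
  step 1: K(KK)(I(SK))
  step 2: KK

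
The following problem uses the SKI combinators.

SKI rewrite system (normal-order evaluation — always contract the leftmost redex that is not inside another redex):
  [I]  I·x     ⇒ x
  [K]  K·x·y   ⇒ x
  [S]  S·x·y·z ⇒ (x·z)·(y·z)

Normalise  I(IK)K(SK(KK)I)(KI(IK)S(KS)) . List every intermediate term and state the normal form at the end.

  start: I(IK)K(SK(KK)I)(KI(IK)S(KS))
  step 1: IKK(SK(KK)I)(KI(IK)S(KS))
  step 2: KK(SK(KK)I)(KI(IK)S(KS))
  step 3: K(KI(IK)S(KS))
  step 4: K(IS(KS))
  step 5: K(S(KS))

Answer: normal form = K(S(KS))  (in 5 steps)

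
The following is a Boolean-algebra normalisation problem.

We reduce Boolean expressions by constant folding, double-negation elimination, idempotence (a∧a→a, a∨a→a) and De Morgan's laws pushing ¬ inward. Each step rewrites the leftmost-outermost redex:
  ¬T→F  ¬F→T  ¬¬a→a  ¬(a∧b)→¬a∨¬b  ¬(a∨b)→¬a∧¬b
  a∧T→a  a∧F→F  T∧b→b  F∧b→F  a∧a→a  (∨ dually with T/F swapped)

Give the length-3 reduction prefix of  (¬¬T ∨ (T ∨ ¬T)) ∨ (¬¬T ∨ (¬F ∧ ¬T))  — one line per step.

Answer: after 3 steps: T

Reduction:
  start: (¬¬T ∨ (T ∨ ¬T)) ∨ (¬¬T ∨ (¬F ∧ ¬T))
  →1  (T ∨ (T ∨ ¬T)) ∨ (¬¬T ∨ (¬F ∧ ¬T))
  →2  T ∨ (¬¬T ∨ (¬F ∧ ¬T))
  →3  T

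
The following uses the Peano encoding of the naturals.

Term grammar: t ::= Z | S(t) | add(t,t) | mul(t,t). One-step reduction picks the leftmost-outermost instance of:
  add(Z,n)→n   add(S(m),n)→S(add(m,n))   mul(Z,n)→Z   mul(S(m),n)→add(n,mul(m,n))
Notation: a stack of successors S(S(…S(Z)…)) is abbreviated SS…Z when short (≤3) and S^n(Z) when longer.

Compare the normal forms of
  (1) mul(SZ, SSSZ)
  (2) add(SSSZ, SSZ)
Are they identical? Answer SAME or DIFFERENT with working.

Answer: DIFFERENT — A ⇓ SSSZ, B ⇓ S^5(Z)

Derivation:
Term A:
  start: mul(SZ, SSSZ)
  [1] add(SSSZ, mul(Z, SSSZ))
  [2] S(add(SSZ, mul(Z, SSSZ)))
  [3] S(S(add(SZ, mul(Z, SSSZ))))
  [4] S(S(S(add(Z, mul(Z, SSSZ)))))
  [5] S(S(S(mul(Z, SSSZ))))
  [6] SSSZ

Term B:
  start: add(SSSZ, SSZ)
  [1] S(add(SSZ, SSZ))
  [2] S(S(add(SZ, SSZ)))
  [3] S(S(S(add(Z, SSZ))))
  [4] S^5(Z)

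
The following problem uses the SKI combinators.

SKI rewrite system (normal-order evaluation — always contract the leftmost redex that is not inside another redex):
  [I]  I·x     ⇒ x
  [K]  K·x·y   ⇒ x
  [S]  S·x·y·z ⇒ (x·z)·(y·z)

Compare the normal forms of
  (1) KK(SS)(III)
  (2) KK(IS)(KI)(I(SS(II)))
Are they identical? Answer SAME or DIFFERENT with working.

Term A:
  start: KK(SS)(III)
  step 1: K(III)
  step 2: K(II)
  step 3: KI

Term B:
  start: KK(IS)(KI)(I(SS(II)))
  step 1: K(KI)(I(SS(II)))
  step 2: KI

Answer: SAME — A ⇓ KI, B ⇓ KI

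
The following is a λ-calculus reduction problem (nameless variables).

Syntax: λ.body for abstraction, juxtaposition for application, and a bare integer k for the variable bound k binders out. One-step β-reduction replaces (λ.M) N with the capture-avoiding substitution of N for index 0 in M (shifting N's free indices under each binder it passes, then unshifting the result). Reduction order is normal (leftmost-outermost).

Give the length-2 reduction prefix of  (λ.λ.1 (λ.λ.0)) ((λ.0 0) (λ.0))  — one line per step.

  start: (λ.λ.1 (λ.λ.0)) ((λ.0 0) (λ.0))
  step 1: λ.(λ.0 0) (λ.0) (λ.λ.0)
  step 2: λ.(λ.0) (λ.0) (λ.λ.0)

Answer: after 2 steps: λ.(λ.0) (λ.0) (λ.λ.0)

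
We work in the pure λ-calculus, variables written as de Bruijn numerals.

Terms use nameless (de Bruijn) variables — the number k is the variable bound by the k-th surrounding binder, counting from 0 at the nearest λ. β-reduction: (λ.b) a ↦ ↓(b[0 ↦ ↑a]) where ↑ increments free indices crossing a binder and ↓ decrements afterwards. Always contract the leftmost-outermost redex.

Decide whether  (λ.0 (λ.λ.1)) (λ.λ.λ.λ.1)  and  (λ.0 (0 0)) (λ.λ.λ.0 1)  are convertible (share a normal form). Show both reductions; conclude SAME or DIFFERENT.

Answer: DIFFERENT — A ⇓ λ.λ.λ.1, B ⇓ λ.λ.0 1

Derivation:
Term A:
  start: (λ.0 (λ.λ.1)) (λ.λ.λ.λ.1)
  [1] (λ.λ.λ.λ.1) (λ.λ.1)
  [2] λ.λ.λ.1

Term B:
  start: (λ.0 (0 0)) (λ.λ.λ.0 1)
  [1] (λ.λ.λ.0 1) ((λ.λ.λ.0 1) (λ.λ.λ.0 1))
  [2] λ.λ.0 1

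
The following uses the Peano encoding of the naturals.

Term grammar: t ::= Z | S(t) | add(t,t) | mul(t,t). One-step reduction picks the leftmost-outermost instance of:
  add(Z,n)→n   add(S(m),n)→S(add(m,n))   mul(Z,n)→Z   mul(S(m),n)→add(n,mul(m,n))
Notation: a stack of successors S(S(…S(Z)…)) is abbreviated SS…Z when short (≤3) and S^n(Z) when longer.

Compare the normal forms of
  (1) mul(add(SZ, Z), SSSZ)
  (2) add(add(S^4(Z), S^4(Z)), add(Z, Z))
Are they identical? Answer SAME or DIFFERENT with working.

Answer: DIFFERENT — A ⇓ SSSZ, B ⇓ S^8(Z)

Derivation:
Term A:
  start: mul(add(SZ, Z), SSSZ)
  step 1: mul(S(add(Z, Z)), SSSZ)
  step 2: add(SSSZ, mul(add(Z, Z), SSSZ))
  step 3: S(add(SSZ, mul(add(Z, Z), SSSZ)))
  step 4: S(S(add(SZ, mul(add(Z, Z), SSSZ))))
  step 5: S(S(S(add(Z, mul(add(Z, Z), SSSZ)))))
  step 6: S(S(S(mul(add(Z, Z), SSSZ))))
  step 7: S(S(S(mul(Z, SSSZ))))
  step 8: SSSZ

Term B:
  start: add(add(S^4(Z), S^4(Z)), add(Z, Z))
  step 1: add(S(add(SSSZ, S^4(Z))), add(Z, Z))
  step 2: S(add(add(SSSZ, S^4(Z)), add(Z, Z)))
  step 3: S(add(S(add(SSZ, S^4(Z))), add(Z, Z)))
  step 4: S(S(add(add(SSZ, S^4(Z)), add(Z, Z))))
  step 5: S(S(add(S(add(SZ, S^4(Z))), add(Z, Z))))
  step 6: S(S(S(add(add(SZ, S^4(Z)), add(Z, Z)))))
  step 7: S(S(S(add(S(add(Z, S^4(Z))), add(Z, Z)))))
  step 8: S(S(S(S(add(add(Z, S^4(Z)), add(Z, Z))))))
  step 9: S(S(S(S(add(S^4(Z), add(Z, Z))))))
  step 10: S(S(S(S(S(add(SSSZ, add(Z, Z)))))))
  step 11: S(S(S(S(S(S(add(SSZ, add(Z, Z))))))))
  step 12: S(S(S(S(S(S(S(add(SZ, add(Z, Z)))))))))
  step 13: S(S(S(S(S(S(S(S(add(Z, add(Z, Z))))))))))
  step 14: S(S(S(S(S(S(S(S(add(Z, Z)))))))))
  step 15: S^8(Z)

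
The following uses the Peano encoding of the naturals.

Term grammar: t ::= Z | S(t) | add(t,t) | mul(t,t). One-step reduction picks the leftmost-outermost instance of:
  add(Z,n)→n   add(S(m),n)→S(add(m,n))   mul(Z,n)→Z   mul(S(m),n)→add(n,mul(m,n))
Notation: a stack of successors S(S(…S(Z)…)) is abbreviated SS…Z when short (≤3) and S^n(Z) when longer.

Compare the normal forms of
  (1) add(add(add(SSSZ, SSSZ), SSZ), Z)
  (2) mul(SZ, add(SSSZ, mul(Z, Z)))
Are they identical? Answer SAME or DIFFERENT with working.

Answer: DIFFERENT — A ⇓ S^8(Z), B ⇓ SSSZ

Derivation:
Term A:
  start: add(add(add(SSSZ, SSSZ), SSZ), Z)
  step 1: add(add(S(add(SSZ, SSSZ)), SSZ), Z)
  step 2: add(S(add(add(SSZ, SSSZ), SSZ)), Z)
  step 3: S(add(add(add(SSZ, SSSZ), SSZ), Z))
  step 4: S(add(add(S(add(SZ, SSSZ)), SSZ), Z))
  step 5: S(add(S(add(add(SZ, SSSZ), SSZ)), Z))
  step 6: S(S(add(add(add(SZ, SSSZ), SSZ), Z)))
  step 7: S(S(add(add(S(add(Z, SSSZ)), SSZ), Z)))
  step 8: S(S(add(S(add(add(Z, SSSZ), SSZ)), Z)))
  step 9: S(S(S(add(add(add(Z, SSSZ), SSZ), Z))))
  step 10: S(S(S(add(add(SSSZ, SSZ), Z))))
  step 11: S(S(S(add(S(add(SSZ, SSZ)), Z))))
  step 12: S(S(S(S(add(add(SSZ, SSZ), Z)))))
  step 13: S(S(S(S(add(S(add(SZ, SSZ)), Z)))))
  step 14: S(S(S(S(S(add(add(SZ, SSZ), Z))))))
  step 15: S(S(S(S(S(add(S(add(Z, SSZ)), Z))))))
  step 16: S(S(S(S(S(S(add(add(Z, SSZ), Z)))))))
  step 17: S(S(S(S(S(S(add(SSZ, Z)))))))
  step 18: S(S(S(S(S(S(S(add(SZ, Z))))))))
  step 19: S(S(S(S(S(S(S(S(add(Z, Z)))))))))
  step 20: S^8(Z)

Term B:
  start: mul(SZ, add(SSSZ, mul(Z, Z)))
  step 1: add(add(SSSZ, mul(Z, Z)), mul(Z, add(SSSZ, mul(Z, Z))))
  step 2: add(S(add(SSZ, mul(Z, Z))), mul(Z, add(SSSZ, mul(Z, Z))))
  step 3: S(add(add(SSZ, mul(Z, Z)), mul(Z, add(SSSZ, mul(Z, Z)))))
  step 4: S(add(S(add(SZ, mul(Z, Z))), mul(Z, add(SSSZ, mul(Z, Z)))))
  step 5: S(S(add(add(SZ, mul(Z, Z)), mul(Z, add(SSSZ, mul(Z, Z))))))
  step 6: S(S(add(S(add(Z, mul(Z, Z))), mul(Z, add(SSSZ, mul(Z, Z))))))
  step 7: S(S(S(add(add(Z, mul(Z, Z)), mul(Z, add(SSSZ, mul(Z, Z)))))))
  step 8: S(S(S(add(mul(Z, Z), mul(Z, add(SSSZ, mul(Z, Z)))))))
  step 9: S(S(S(add(Z, mul(Z, add(SSSZ, mul(Z, Z)))))))
  step 10: S(S(S(mul(Z, add(SSSZ, mul(Z, Z))))))
  step 11: SSSZ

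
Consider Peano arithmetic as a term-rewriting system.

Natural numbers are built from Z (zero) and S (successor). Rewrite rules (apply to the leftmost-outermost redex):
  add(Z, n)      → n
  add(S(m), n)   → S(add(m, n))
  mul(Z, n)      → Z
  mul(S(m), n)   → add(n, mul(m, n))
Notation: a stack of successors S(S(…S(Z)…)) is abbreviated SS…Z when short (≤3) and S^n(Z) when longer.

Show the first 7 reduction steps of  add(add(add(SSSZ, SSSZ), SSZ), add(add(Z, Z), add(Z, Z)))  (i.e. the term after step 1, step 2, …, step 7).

Answer: after 7 steps: S(S(add(add(S(add(Z, SSSZ)), SSZ), add(add(Z, Z), add(Z, Z)))))

Reduction:
  start: add(add(add(SSSZ, SSSZ), SSZ), add(add(Z, Z), add(Z, Z)))
  →1  add(add(S(add(SSZ, SSSZ)), SSZ), add(add(Z, Z), add(Z, Z)))
  →2  add(S(add(add(SSZ, SSSZ), SSZ)), add(add(Z, Z), add(Z, Z)))
  →3  S(add(add(add(SSZ, SSSZ), SSZ), add(add(Z, Z), add(Z, Z))))
  →4  S(add(add(S(add(SZ, SSSZ)), SSZ), add(add(Z, Z), add(Z, Z))))
  →5  S(add(S(add(add(SZ, SSSZ), SSZ)), add(add(Z, Z), add(Z, Z))))
  →6  S(S(add(add(add(SZ, SSSZ), SSZ), add(add(Z, Z), add(Z, Z)))))
  →7  S(S(add(add(S(add(Z, SSSZ)), SSZ), add(add(Z, Z), add(Z, Z)))))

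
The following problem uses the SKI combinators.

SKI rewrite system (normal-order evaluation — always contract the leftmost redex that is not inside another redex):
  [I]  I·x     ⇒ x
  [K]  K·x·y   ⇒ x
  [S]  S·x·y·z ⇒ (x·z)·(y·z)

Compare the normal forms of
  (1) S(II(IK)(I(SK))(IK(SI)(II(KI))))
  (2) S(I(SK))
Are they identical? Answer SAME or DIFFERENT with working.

Term A:
  start: S(II(IK)(I(SK))(IK(SI)(II(KI))))
  step 1: S(I(IK)(I(SK))(IK(SI)(II(KI))))
  step 2: S(IK(I(SK))(IK(SI)(II(KI))))
  step 3: S(K(I(SK))(IK(SI)(II(KI))))
  step 4: S(I(SK))
  step 5: S(SK)

Term B:
  start: S(I(SK))
  step 1: S(SK)

Answer: SAME — A ⇓ S(SK), B ⇓ S(SK)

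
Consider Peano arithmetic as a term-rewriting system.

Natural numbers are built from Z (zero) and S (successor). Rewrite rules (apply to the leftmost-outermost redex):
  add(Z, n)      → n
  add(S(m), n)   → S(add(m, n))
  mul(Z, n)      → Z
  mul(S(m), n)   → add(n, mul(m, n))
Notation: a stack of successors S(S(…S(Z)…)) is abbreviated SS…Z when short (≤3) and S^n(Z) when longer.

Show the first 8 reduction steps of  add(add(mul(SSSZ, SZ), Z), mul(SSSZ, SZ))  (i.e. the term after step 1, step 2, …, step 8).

  start: add(add(mul(SSSZ, SZ), Z), mul(SSSZ, SZ))
  →1  add(add(add(SZ, mul(SSZ, SZ)), Z), mul(SSSZ, SZ))
  →2  add(add(S(add(Z, mul(SSZ, SZ))), Z), mul(SSSZ, SZ))
  →3  add(S(add(add(Z, mul(SSZ, SZ)), Z)), mul(SSSZ, SZ))
  →4  S(add(add(add(Z, mul(SSZ, SZ)), Z), mul(SSSZ, SZ)))
  →5  S(add(add(mul(SSZ, SZ), Z), mul(SSSZ, SZ)))
  →6  S(add(add(add(SZ, mul(SZ, SZ)), Z), mul(SSSZ, SZ)))
  →7  S(add(add(S(add(Z, mul(SZ, SZ))), Z), mul(SSSZ, SZ)))
  →8  S(add(S(add(add(Z, mul(SZ, SZ)), Z)), mul(SSSZ, SZ)))

Answer: after 8 steps: S(add(S(add(add(Z, mul(SZ, SZ)), Z)), mul(SSSZ, SZ)))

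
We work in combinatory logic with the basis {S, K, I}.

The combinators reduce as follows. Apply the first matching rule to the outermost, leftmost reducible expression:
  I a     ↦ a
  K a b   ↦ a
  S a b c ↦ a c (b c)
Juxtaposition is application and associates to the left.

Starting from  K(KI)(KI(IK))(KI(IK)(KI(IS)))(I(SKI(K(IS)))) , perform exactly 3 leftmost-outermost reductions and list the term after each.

Answer: after 3 steps: I(SKI(K(IS)))

Derivation:
  start: K(KI)(KI(IK))(KI(IK)(KI(IS)))(I(SKI(K(IS))))
  →1  KI(KI(IK)(KI(IS)))(I(SKI(K(IS))))
  →2  I(I(SKI(K(IS))))
  →3  I(SKI(K(IS)))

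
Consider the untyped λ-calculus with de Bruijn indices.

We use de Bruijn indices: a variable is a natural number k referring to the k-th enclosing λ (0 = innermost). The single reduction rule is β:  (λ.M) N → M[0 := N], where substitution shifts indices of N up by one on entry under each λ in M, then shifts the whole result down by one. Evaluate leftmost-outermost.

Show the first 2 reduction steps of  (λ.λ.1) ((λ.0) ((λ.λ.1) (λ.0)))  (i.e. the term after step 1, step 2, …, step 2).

Answer: after 2 steps: λ.(λ.λ.1) (λ.0)

Reduction:
  start: (λ.λ.1) ((λ.0) ((λ.λ.1) (λ.0)))
  →1  λ.(λ.0) ((λ.λ.1) (λ.0))
  →2  λ.(λ.λ.1) (λ.0)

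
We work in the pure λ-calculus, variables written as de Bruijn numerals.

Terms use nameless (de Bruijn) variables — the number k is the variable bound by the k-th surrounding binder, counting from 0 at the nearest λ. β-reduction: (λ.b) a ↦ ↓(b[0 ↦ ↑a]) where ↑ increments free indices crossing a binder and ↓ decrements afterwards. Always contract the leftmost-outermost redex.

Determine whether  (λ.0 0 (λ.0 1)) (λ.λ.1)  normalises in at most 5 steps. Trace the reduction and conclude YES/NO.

  start: (λ.0 0 (λ.0 1)) (λ.λ.1)
  [1] (λ.λ.1) (λ.λ.1) (λ.0 (λ.λ.1))
  [2] (λ.λ.λ.1) (λ.0 (λ.λ.1))
  [3] λ.λ.1

Answer: YES — reaches normal form λ.λ.1 in 3 ≤ 5 steps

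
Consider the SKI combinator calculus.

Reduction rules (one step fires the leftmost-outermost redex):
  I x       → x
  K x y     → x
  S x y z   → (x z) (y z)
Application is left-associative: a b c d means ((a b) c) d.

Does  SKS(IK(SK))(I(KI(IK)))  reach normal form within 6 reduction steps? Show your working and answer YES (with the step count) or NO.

  start: SKS(IK(SK))(I(KI(IK)))
  step 1: K(IK(SK))(S(IK(SK)))(I(KI(IK)))
  step 2: IK(SK)(I(KI(IK)))
  step 3: K(SK)(I(KI(IK)))
  step 4: SK

Answer: YES — reaches normal form SK in 4 ≤ 6 steps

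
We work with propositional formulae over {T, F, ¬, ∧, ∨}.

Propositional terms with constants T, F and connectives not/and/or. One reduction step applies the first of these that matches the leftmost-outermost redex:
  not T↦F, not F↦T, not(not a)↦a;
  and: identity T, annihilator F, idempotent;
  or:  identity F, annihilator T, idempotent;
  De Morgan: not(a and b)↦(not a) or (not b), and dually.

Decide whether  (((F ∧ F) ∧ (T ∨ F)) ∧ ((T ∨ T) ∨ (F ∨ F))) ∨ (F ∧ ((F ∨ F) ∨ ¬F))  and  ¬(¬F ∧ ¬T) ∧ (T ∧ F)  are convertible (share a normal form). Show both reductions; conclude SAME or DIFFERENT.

Term A:
  start: (((F ∧ F) ∧ (T ∨ F)) ∧ ((T ∨ T) ∨ (F ∨ F))) ∨ (F ∧ ((F ∨ F) ∨ ¬F))
  step 1: ((F ∧ (T ∨ F)) ∧ ((T ∨ T) ∨ (F ∨ F))) ∨ (F ∧ ((F ∨ F) ∨ ¬F))
  step 2: (F ∧ ((T ∨ T) ∨ (F ∨ F))) ∨ (F ∧ ((F ∨ F) ∨ ¬F))
  step 3: F ∨ (F ∧ ((F ∨ F) ∨ ¬F))
  step 4: F ∧ ((F ∨ F) ∨ ¬F)
  step 5: F

Term B:
  start: ¬(¬F ∧ ¬T) ∧ (T ∧ F)
  step 1: (¬¬F ∨ ¬¬T) ∧ (T ∧ F)
  step 2: (F ∨ ¬¬T) ∧ (T ∧ F)
  step 3: ¬¬T ∧ (T ∧ F)
  step 4: T ∧ (T ∧ F)
  step 5: T ∧ F
  step 6: F

Answer: SAME — A ⇓ F, B ⇓ F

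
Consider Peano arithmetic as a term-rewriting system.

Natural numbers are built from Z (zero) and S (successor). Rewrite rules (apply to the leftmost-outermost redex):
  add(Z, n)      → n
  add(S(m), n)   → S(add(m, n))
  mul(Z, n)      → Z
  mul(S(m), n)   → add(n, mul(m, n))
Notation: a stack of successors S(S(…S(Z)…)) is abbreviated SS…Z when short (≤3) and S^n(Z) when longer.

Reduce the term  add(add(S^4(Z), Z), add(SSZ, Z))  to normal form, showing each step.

  start: add(add(S^4(Z), Z), add(SSZ, Z))
  →1  add(S(add(SSSZ, Z)), add(SSZ, Z))
  →2  S(add(add(SSSZ, Z), add(SSZ, Z)))
  →3  S(add(S(add(SSZ, Z)), add(SSZ, Z)))
  →4  S(S(add(add(SSZ, Z), add(SSZ, Z))))
  →5  S(S(add(S(add(SZ, Z)), add(SSZ, Z))))
  →6  S(S(S(add(add(SZ, Z), add(SSZ, Z)))))
  →7  S(S(S(add(S(add(Z, Z)), add(SSZ, Z)))))
  →8  S(S(S(S(add(add(Z, Z), add(SSZ, Z))))))
  →9  S(S(S(S(add(Z, add(SSZ, Z))))))
  →10  S(S(S(S(add(SSZ, Z)))))
  →11  S(S(S(S(S(add(SZ, Z))))))
  →12  S(S(S(S(S(S(add(Z, Z)))))))
  →13  S^6(Z)

Answer: normal form = S^6(Z)  (in 13 steps)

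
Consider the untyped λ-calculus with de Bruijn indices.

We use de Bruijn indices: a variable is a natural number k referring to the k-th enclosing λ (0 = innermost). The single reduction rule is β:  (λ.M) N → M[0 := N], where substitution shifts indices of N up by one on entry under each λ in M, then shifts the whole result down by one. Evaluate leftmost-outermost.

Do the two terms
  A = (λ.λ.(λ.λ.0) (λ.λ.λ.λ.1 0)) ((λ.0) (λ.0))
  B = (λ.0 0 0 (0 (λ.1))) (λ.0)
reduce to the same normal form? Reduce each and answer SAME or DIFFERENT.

Term A:
  start: (λ.λ.(λ.λ.0) (λ.λ.λ.λ.1 0)) ((λ.0) (λ.0))
  →1  λ.(λ.λ.0) (λ.λ.λ.λ.1 0)
  →2  λ.λ.0

Term B:
  start: (λ.0 0 0 (0 (λ.1))) (λ.0)
  →1  (λ.0) (λ.0) (λ.0) ((λ.0) (λ.λ.0))
  →2  (λ.0) (λ.0) ((λ.0) (λ.λ.0))
  →3  (λ.0) ((λ.0) (λ.λ.0))
  →4  (λ.0) (λ.λ.0)
  →5  λ.λ.0

Answer: SAME — A ⇓ λ.λ.0, B ⇓ λ.λ.0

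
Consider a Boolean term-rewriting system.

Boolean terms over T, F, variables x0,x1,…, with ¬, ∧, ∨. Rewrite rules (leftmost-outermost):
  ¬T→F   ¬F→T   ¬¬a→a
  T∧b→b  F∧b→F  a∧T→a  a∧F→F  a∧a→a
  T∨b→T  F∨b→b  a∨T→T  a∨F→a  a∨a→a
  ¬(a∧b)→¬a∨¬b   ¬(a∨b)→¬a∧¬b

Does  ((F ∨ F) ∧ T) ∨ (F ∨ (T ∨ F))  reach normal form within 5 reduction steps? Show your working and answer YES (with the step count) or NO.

  start: ((F ∨ F) ∧ T) ∨ (F ∨ (T ∨ F))
  step 1: (F ∨ F) ∨ (F ∨ (T ∨ F))
  step 2: F ∨ (F ∨ (T ∨ F))
  step 3: F ∨ (T ∨ F)
  step 4: T ∨ F
  step 5: T

Answer: YES — reaches normal form T in 5 ≤ 5 steps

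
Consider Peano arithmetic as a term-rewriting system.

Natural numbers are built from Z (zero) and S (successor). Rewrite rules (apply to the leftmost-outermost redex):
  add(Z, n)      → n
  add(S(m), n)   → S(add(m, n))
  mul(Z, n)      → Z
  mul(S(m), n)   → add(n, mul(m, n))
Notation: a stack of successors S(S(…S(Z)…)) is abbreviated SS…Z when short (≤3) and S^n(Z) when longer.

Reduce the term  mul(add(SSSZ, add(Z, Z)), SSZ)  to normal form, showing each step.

Answer: normal form = S^6(Z)  (in 18 steps)

Working:
  start: mul(add(SSSZ, add(Z, Z)), SSZ)
  step 1: mul(S(add(SSZ, add(Z, Z))), SSZ)
  step 2: add(SSZ, mul(add(SSZ, add(Z, Z)), SSZ))
  step 3: S(add(SZ, mul(add(SSZ, add(Z, Z)), SSZ)))
  step 4: S(S(add(Z, mul(add(SSZ, add(Z, Z)), SSZ))))
  step 5: S(S(mul(add(SSZ, add(Z, Z)), SSZ)))
  step 6: S(S(mul(S(add(SZ, add(Z, Z))), SSZ)))
  step 7: S(S(add(SSZ, mul(add(SZ, add(Z, Z)), SSZ))))
  step 8: S(S(S(add(SZ, mul(add(SZ, add(Z, Z)), SSZ)))))
  step 9: S(S(S(S(add(Z, mul(add(SZ, add(Z, Z)), SSZ))))))
  step 10: S(S(S(S(mul(add(SZ, add(Z, Z)), SSZ)))))
  step 11: S(S(S(S(mul(S(add(Z, add(Z, Z))), SSZ)))))
  step 12: S(S(S(S(add(SSZ, mul(add(Z, add(Z, Z)), SSZ))))))
  step 13: S(S(S(S(S(add(SZ, mul(add(Z, add(Z, Z)), SSZ)))))))
  step 14: S(S(S(S(S(S(add(Z, mul(add(Z, add(Z, Z)), SSZ))))))))
  step 15: S(S(S(S(S(S(mul(add(Z, add(Z, Z)), SSZ)))))))
  step 16: S(S(S(S(S(S(mul(add(Z, Z), SSZ)))))))
  step 17: S(S(S(S(S(S(mul(Z, SSZ)))))))
  step 18: S^6(Z)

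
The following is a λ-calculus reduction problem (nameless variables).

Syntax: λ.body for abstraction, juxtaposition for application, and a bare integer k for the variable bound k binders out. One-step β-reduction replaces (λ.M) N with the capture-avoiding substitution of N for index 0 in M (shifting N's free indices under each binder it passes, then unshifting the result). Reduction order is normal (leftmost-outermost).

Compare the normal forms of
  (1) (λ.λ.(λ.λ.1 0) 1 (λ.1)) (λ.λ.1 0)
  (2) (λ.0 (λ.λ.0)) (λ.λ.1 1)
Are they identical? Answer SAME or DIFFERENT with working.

Answer: DIFFERENT — A ⇓ λ.λ.1, B ⇓ λ.λ.0

Derivation:
Term A:
  start: (λ.λ.(λ.λ.1 0) 1 (λ.1)) (λ.λ.1 0)
  [1] λ.(λ.λ.1 0) (λ.λ.1 0) (λ.1)
  [2] λ.(λ.(λ.λ.1 0) 0) (λ.1)
  [3] λ.(λ.λ.1 0) (λ.1)
  [4] λ.λ.(λ.2) 0
  [5] λ.λ.1

Term B:
  start: (λ.0 (λ.λ.0)) (λ.λ.1 1)
  [1] (λ.λ.1 1) (λ.λ.0)
  [2] λ.(λ.λ.0) (λ.λ.0)
  [3] λ.λ.0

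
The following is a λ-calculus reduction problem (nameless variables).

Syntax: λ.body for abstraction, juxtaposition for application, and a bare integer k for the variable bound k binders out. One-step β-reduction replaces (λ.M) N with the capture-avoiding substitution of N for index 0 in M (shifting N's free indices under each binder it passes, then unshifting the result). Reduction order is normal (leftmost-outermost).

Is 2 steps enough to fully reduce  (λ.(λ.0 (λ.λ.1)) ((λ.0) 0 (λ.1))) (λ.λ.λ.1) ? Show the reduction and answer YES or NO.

  start: (λ.(λ.0 (λ.λ.1)) ((λ.0) 0 (λ.1))) (λ.λ.λ.1)
  step 1: (λ.0 (λ.λ.1)) ((λ.0) (λ.λ.λ.1) (λ.λ.λ.λ.1))
  step 2: (λ.0) (λ.λ.λ.1) (λ.λ.λ.λ.1) (λ.λ.1)

Answer: NO — after 2 steps the term is (λ.0) (λ.λ.λ.1) (λ.λ.λ.λ.1) (λ.λ.1), not yet normal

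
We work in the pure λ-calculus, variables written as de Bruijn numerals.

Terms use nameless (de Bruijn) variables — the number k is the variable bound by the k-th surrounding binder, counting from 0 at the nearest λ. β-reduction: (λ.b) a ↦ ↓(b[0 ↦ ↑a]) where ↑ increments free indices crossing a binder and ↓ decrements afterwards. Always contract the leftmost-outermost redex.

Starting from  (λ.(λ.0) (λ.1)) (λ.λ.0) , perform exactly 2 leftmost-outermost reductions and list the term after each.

Answer: after 2 steps: λ.λ.λ.0

Reduction:
  start: (λ.(λ.0) (λ.1)) (λ.λ.0)
  step 1: (λ.0) (λ.λ.λ.0)
  step 2: λ.λ.λ.0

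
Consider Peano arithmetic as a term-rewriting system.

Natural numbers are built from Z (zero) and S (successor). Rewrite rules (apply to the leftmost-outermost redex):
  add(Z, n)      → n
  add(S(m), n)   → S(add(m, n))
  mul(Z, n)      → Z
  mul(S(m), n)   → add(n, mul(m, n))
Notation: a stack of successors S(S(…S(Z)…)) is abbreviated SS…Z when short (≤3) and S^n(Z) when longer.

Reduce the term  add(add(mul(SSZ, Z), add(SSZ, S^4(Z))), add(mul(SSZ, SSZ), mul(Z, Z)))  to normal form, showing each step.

Answer: normal form = S^10(Z)  (in 31 steps)

Derivation:
  start: add(add(mul(SSZ, Z), add(SSZ, S^4(Z))), add(mul(SSZ, SSZ), mul(Z, Z)))
  step 1: add(add(add(Z, mul(SZ, Z)), add(SSZ, S^4(Z))), add(mul(SSZ, SSZ), mul(Z, Z)))
  step 2: add(add(mul(SZ, Z), add(SSZ, S^4(Z))), add(mul(SSZ, SSZ), mul(Z, Z)))
  step 3: add(add(add(Z, mul(Z, Z)), add(SSZ, S^4(Z))), add(mul(SSZ, SSZ), mul(Z, Z)))
  step 4: add(add(mul(Z, Z), add(SSZ, S^4(Z))), add(mul(SSZ, SSZ), mul(Z, Z)))
  step 5: add(add(Z, add(SSZ, S^4(Z))), add(mul(SSZ, SSZ), mul(Z, Z)))
  step 6: add(add(SSZ, S^4(Z)), add(mul(SSZ, SSZ), mul(Z, Z)))
  step 7: add(S(add(SZ, S^4(Z))), add(mul(SSZ, SSZ), mul(Z, Z)))
  step 8: S(add(add(SZ, S^4(Z)), add(mul(SSZ, SSZ), mul(Z, Z))))
  step 9: S(add(S(add(Z, S^4(Z))), add(mul(SSZ, SSZ), mul(Z, Z))))
  step 10: S(S(add(add(Z, S^4(Z)), add(mul(SSZ, SSZ), mul(Z, Z)))))
  step 11: S(S(add(S^4(Z), add(mul(SSZ, SSZ), mul(Z, Z)))))
  step 12: S(S(S(add(SSSZ, add(mul(SSZ, SSZ), mul(Z, Z))))))
  step 13: S(S(S(S(add(SSZ, add(mul(SSZ, SSZ), mul(Z, Z)))))))
  step 14: S(S(S(S(S(add(SZ, add(mul(SSZ, SSZ), mul(Z, Z))))))))
  step 15: S(S(S(S(S(S(add(Z, add(mul(SSZ, SSZ), mul(Z, Z)))))))))
  step 16: S(S(S(S(S(S(add(mul(SSZ, SSZ), mul(Z, Z))))))))
  step 17: S(S(S(S(S(S(add(add(SSZ, mul(SZ, SSZ)), mul(Z, Z))))))))
  step 18: S(S(S(S(S(S(add(S(add(SZ, mul(SZ, SSZ))), mul(Z, Z))))))))
  step 19: S(S(S(S(S(S(S(add(add(SZ, mul(SZ, SSZ)), mul(Z, Z)))))))))
  step 20: S(S(S(S(S(S(S(add(S(add(Z, mul(SZ, SSZ))), mul(Z, Z)))))))))
  step 21: S(S(S(S(S(S(S(S(add(add(Z, mul(SZ, SSZ)), mul(Z, Z))))))))))
  step 22: S(S(S(S(S(S(S(S(add(mul(SZ, SSZ), mul(Z, Z))))))))))
  step 23: S(S(S(S(S(S(S(S(add(add(SSZ, mul(Z, SSZ)), mul(Z, Z))))))))))
  step 24: S(S(S(S(S(S(S(S(add(S(add(SZ, mul(Z, SSZ))), mul(Z, Z))))))))))
  step 25: S(S(S(S(S(S(S(S(S(add(add(SZ, mul(Z, SSZ)), mul(Z, Z)))))))))))
  step 26: S(S(S(S(S(S(S(S(S(add(S(add(Z, mul(Z, SSZ))), mul(Z, Z)))))))))))
  step 27: S(S(S(S(S(S(S(S(S(S(add(add(Z, mul(Z, SSZ)), mul(Z, Z))))))))))))
  step 28: S(S(S(S(S(S(S(S(S(S(add(mul(Z, SSZ), mul(Z, Z))))))))))))
  step 29: S(S(S(S(S(S(S(S(S(S(add(Z, mul(Z, Z))))))))))))
  step 30: S(S(S(S(S(S(S(S(S(S(mul(Z, Z)))))))))))
  step 31: S^10(Z)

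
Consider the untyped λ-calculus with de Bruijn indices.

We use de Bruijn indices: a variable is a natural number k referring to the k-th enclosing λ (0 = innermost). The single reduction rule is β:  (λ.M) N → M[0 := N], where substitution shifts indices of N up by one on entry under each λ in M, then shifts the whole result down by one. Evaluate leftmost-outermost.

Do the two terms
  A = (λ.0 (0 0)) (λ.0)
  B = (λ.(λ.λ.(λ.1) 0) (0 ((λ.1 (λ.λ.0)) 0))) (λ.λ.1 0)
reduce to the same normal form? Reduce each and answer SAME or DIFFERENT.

Answer: SAME — A ⇓ λ.0, B ⇓ λ.0

Working:
Term A:
  start: (λ.0 (0 0)) (λ.0)
  step 1: (λ.0) ((λ.0) (λ.0))
  step 2: (λ.0) (λ.0)
  step 3: λ.0

Term B:
  start: (λ.(λ.λ.(λ.1) 0) (0 ((λ.1 (λ.λ.0)) 0))) (λ.λ.1 0)
  step 1: (λ.λ.(λ.1) 0) ((λ.λ.1 0) ((λ.(λ.λ.1 0) (λ.λ.0)) (λ.λ.1 0)))
  step 2: λ.(λ.1) 0
  step 3: λ.0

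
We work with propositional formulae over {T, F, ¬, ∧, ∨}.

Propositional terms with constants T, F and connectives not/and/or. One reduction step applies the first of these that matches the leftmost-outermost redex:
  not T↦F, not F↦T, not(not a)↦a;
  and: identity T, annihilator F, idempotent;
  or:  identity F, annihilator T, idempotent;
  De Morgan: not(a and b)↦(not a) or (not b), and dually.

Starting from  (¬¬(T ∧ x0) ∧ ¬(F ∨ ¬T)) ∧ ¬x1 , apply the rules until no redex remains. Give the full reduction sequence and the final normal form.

Answer: normal form = x0 ∧ ¬x1  (in 7 steps)

Derivation:
  start: (¬¬(T ∧ x0) ∧ ¬(F ∨ ¬T)) ∧ ¬x1
  →1  ((T ∧ x0) ∧ ¬(F ∨ ¬T)) ∧ ¬x1
  →2  (x0 ∧ ¬(F ∨ ¬T)) ∧ ¬x1
  →3  (x0 ∧ (¬F ∧ ¬¬T)) ∧ ¬x1
  →4  (x0 ∧ (T ∧ ¬¬T)) ∧ ¬x1
  →5  (x0 ∧ ¬¬T) ∧ ¬x1
  →6  (x0 ∧ T) ∧ ¬x1
  →7  x0 ∧ ¬x1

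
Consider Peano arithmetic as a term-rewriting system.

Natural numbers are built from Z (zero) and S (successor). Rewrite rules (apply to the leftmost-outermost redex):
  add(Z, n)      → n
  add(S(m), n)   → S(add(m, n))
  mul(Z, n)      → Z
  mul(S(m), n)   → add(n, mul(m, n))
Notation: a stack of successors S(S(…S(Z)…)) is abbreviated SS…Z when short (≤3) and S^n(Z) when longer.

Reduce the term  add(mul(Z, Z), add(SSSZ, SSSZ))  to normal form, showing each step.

Answer: normal form = S^6(Z)  (in 6 steps)

Working:
  start: add(mul(Z, Z), add(SSSZ, SSSZ))
  [1] add(Z, add(SSSZ, SSSZ))
  [2] add(SSSZ, SSSZ)
  [3] S(add(SSZ, SSSZ))
  [4] S(S(add(SZ, SSSZ)))
  [5] S(S(S(add(Z, SSSZ))))
  [6] S^6(Z)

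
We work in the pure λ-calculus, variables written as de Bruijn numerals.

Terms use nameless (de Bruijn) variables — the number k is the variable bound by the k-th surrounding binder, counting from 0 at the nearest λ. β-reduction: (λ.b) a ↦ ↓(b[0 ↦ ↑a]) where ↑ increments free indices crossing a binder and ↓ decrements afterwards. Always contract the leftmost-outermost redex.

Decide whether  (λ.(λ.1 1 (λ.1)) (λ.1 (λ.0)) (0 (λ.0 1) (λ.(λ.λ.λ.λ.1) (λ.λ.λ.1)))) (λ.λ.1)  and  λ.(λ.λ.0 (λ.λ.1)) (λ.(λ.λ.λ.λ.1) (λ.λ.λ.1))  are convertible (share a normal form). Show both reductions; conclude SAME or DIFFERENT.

Term A:
  start: (λ.(λ.1 1 (λ.1)) (λ.1 (λ.0)) (0 (λ.0 1) (λ.(λ.λ.λ.λ.1) (λ.λ.λ.1)))) (λ.λ.1)
  [1] (λ.(λ.λ.1) (λ.λ.1) (λ.1)) (λ.(λ.λ.1) (λ.0)) ((λ.λ.1) (λ.0 (λ.λ.1)) (λ.(λ.λ.λ.λ.1) (λ.λ.λ.1)))
  [2] (λ.λ.1) (λ.λ.1) (λ.λ.(λ.λ.1) (λ.0)) ((λ.λ.1) (λ.0 (λ.λ.1)) (λ.(λ.λ.λ.λ.1) (λ.λ.λ.1)))
  [3] (λ.λ.λ.1) (λ.λ.(λ.λ.1) (λ.0)) ((λ.λ.1) (λ.0 (λ.λ.1)) (λ.(λ.λ.λ.λ.1) (λ.λ.λ.1)))
  [4] (λ.λ.1) ((λ.λ.1) (λ.0 (λ.λ.1)) (λ.(λ.λ.λ.λ.1) (λ.λ.λ.1)))
  [5] λ.(λ.λ.1) (λ.0 (λ.λ.1)) (λ.(λ.λ.λ.λ.1) (λ.λ.λ.1))
  [6] λ.(λ.λ.0 (λ.λ.1)) (λ.(λ.λ.λ.λ.1) (λ.λ.λ.1))
  [7] λ.λ.0 (λ.λ.1)

Term B:
  start: λ.(λ.λ.0 (λ.λ.1)) (λ.(λ.λ.λ.λ.1) (λ.λ.λ.1))
  [1] λ.λ.0 (λ.λ.1)

Answer: SAME — A ⇓ λ.λ.0 (λ.λ.1), B ⇓ λ.λ.0 (λ.λ.1)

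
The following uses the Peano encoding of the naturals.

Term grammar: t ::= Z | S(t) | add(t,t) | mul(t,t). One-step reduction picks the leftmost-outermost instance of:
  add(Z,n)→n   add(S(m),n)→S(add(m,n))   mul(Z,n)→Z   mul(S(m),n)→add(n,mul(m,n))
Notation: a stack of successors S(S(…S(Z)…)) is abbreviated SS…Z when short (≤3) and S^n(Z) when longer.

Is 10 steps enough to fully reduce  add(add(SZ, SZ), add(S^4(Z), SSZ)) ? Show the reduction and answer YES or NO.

Answer: YES — reaches normal form S^8(Z) in 10 ≤ 10 steps

Derivation:
  start: add(add(SZ, SZ), add(S^4(Z), SSZ))
  step 1: add(S(add(Z, SZ)), add(S^4(Z), SSZ))
  step 2: S(add(add(Z, SZ), add(S^4(Z), SSZ)))
  step 3: S(add(SZ, add(S^4(Z), SSZ)))
  step 4: S(S(add(Z, add(S^4(Z), SSZ))))
  step 5: S(S(add(S^4(Z), SSZ)))
  step 6: S(S(S(add(SSSZ, SSZ))))
  step 7: S(S(S(S(add(SSZ, SSZ)))))
  step 8: S(S(S(S(S(add(SZ, SSZ))))))
  step 9: S(S(S(S(S(S(add(Z, SSZ)))))))
  step 10: S^8(Z)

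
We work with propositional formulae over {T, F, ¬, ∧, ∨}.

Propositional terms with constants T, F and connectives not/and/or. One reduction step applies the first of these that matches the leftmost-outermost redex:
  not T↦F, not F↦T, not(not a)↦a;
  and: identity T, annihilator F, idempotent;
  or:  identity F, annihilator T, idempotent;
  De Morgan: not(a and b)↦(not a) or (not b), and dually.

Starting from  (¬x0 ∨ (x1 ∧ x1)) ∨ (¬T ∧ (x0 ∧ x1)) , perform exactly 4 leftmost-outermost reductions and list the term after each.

Answer: after 4 steps: ¬x0 ∨ x1

Reduction:
  start: (¬x0 ∨ (x1 ∧ x1)) ∨ (¬T ∧ (x0 ∧ x1))
  [1] (¬x0 ∨ x1) ∨ (¬T ∧ (x0 ∧ x1))
  [2] (¬x0 ∨ x1) ∨ (F ∧ (x0 ∧ x1))
  [3] (¬x0 ∨ x1) ∨ F
  [4] ¬x0 ∨ x1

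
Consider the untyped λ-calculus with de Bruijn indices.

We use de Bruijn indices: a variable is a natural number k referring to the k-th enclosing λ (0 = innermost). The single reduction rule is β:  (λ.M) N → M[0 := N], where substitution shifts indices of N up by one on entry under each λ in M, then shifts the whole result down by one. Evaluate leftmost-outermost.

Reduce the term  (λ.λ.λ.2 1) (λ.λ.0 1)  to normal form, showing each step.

Answer: normal form = λ.λ.λ.0 2  (in 2 steps)

Derivation:
  start: (λ.λ.λ.2 1) (λ.λ.0 1)
  →1  λ.λ.(λ.λ.0 1) 1
  →2  λ.λ.λ.0 2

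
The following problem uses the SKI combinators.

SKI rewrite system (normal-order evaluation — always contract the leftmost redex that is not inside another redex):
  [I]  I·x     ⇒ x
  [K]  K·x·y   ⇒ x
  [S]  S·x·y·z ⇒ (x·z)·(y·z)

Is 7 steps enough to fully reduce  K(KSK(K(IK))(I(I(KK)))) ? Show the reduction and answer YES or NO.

  start: K(KSK(K(IK))(I(I(KK))))
  →1  K(S(K(IK))(I(I(KK))))
  →2  K(S(KK)(I(I(KK))))
  →3  K(S(KK)(I(KK)))
  →4  K(S(KK)(KK))

Answer: YES — reaches normal form K(S(KK)(KK)) in 4 ≤ 7 steps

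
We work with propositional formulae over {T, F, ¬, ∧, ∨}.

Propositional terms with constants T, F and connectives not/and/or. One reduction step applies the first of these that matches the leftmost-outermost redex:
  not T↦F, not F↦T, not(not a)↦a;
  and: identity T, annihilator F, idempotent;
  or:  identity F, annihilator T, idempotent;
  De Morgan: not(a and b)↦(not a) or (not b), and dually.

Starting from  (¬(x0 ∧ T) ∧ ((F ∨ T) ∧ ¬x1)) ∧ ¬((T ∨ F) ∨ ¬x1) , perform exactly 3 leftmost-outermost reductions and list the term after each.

  start: (¬(x0 ∧ T) ∧ ((F ∨ T) ∧ ¬x1)) ∧ ¬((T ∨ F) ∨ ¬x1)
  →1  ((¬x0 ∨ ¬T) ∧ ((F ∨ T) ∧ ¬x1)) ∧ ¬((T ∨ F) ∨ ¬x1)
  →2  ((¬x0 ∨ F) ∧ ((F ∨ T) ∧ ¬x1)) ∧ ¬((T ∨ F) ∨ ¬x1)
  →3  (¬x0 ∧ ((F ∨ T) ∧ ¬x1)) ∧ ¬((T ∨ F) ∨ ¬x1)

Answer: after 3 steps: (¬x0 ∧ ((F ∨ T) ∧ ¬x1)) ∧ ¬((T ∨ F) ∨ ¬x1)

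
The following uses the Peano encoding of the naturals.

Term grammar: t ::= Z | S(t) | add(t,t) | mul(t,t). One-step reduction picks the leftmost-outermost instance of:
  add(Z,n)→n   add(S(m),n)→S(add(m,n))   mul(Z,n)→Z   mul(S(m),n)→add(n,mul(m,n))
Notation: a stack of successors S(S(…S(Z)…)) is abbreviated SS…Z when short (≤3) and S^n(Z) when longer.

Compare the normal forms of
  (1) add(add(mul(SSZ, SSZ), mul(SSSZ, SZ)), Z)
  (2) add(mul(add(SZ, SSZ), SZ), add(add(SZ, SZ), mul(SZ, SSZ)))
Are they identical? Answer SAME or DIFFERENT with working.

Answer: SAME — A ⇓ S^7(Z), B ⇓ S^7(Z)

Reduction:
Term A:
  start: add(add(mul(SSZ, SSZ), mul(SSSZ, SZ)), Z)
  step 1: add(add(add(SSZ, mul(SZ, SSZ)), mul(SSSZ, SZ)), Z)
  step 2: add(add(S(add(SZ, mul(SZ, SSZ))), mul(SSSZ, SZ)), Z)
  step 3: add(S(add(add(SZ, mul(SZ, SSZ)), mul(SSSZ, SZ))), Z)
  step 4: S(add(add(add(SZ, mul(SZ, SSZ)), mul(SSSZ, SZ)), Z))
  step 5: S(add(add(S(add(Z, mul(SZ, SSZ))), mul(SSSZ, SZ)), Z))
  step 6: S(add(S(add(add(Z, mul(SZ, SSZ)), mul(SSSZ, SZ))), Z))
  step 7: S(S(add(add(add(Z, mul(SZ, SSZ)), mul(SSSZ, SZ)), Z)))
  step 8: S(S(add(add(mul(SZ, SSZ), mul(SSSZ, SZ)), Z)))
  step 9: S(S(add(add(add(SSZ, mul(Z, SSZ)), mul(SSSZ, SZ)), Z)))
  step 10: S(S(add(add(S(add(SZ, mul(Z, SSZ))), mul(SSSZ, SZ)), Z)))
  step 11: S(S(add(S(add(add(SZ, mul(Z, SSZ)), mul(SSSZ, SZ))), Z)))
  step 12: S(S(S(add(add(add(SZ, mul(Z, SSZ)), mul(SSSZ, SZ)), Z))))
  step 13: S(S(S(add(add(S(add(Z, mul(Z, SSZ))), mul(SSSZ, SZ)), Z))))
  step 14: S(S(S(add(S(add(add(Z, mul(Z, SSZ)), mul(SSSZ, SZ))), Z))))
  step 15: S(S(S(S(add(add(add(Z, mul(Z, SSZ)), mul(SSSZ, SZ)), Z)))))
  step 16: S(S(S(S(add(add(mul(Z, SSZ), mul(SSSZ, SZ)), Z)))))
  step 17: S(S(S(S(add(add(Z, mul(SSSZ, SZ)), Z)))))
  step 18: S(S(S(S(add(mul(SSSZ, SZ), Z)))))
  step 19: S(S(S(S(add(add(SZ, mul(SSZ, SZ)), Z)))))
  step 20: S(S(S(S(add(S(add(Z, mul(SSZ, SZ))), Z)))))
  step 21: S(S(S(S(S(add(add(Z, mul(SSZ, SZ)), Z))))))
  step 22: S(S(S(S(S(add(mul(SSZ, SZ), Z))))))
  step 23: S(S(S(S(S(add(add(SZ, mul(SZ, SZ)), Z))))))
  step 24: S(S(S(S(S(add(S(add(Z, mul(SZ, SZ))), Z))))))
  step 25: S(S(S(S(S(S(add(add(Z, mul(SZ, SZ)), Z)))))))
  step 26: S(S(S(S(S(S(add(mul(SZ, SZ), Z)))))))
  step 27: S(S(S(S(S(S(add(add(SZ, mul(Z, SZ)), Z)))))))
  step 28: S(S(S(S(S(S(add(S(add(Z, mul(Z, SZ))), Z)))))))
  step 29: S(S(S(S(S(S(S(add(add(Z, mul(Z, SZ)), Z))))))))
  step 30: S(S(S(S(S(S(S(add(mul(Z, SZ), Z))))))))
  step 31: S(S(S(S(S(S(S(add(Z, Z))))))))
  step 32: S^7(Z)

Term B:
  start: add(mul(add(SZ, SSZ), SZ), add(add(SZ, SZ), mul(SZ, SSZ)))
  step 1: add(mul(S(add(Z, SSZ)), SZ), add(add(SZ, SZ), mul(SZ, SSZ)))
  step 2: add(add(SZ, mul(add(Z, SSZ), SZ)), add(add(SZ, SZ), mul(SZ, SSZ)))
  step 3: add(S(add(Z, mul(add(Z, SSZ), SZ))), add(add(SZ, SZ), mul(SZ, SSZ)))
  step 4: S(add(add(Z, mul(add(Z, SSZ), SZ)), add(add(SZ, SZ), mul(SZ, SSZ))))
  step 5: S(add(mul(add(Z, SSZ), SZ), add(add(SZ, SZ), mul(SZ, SSZ))))
  step 6: S(add(mul(SSZ, SZ), add(add(SZ, SZ), mul(SZ, SSZ))))
  step 7: S(add(add(SZ, mul(SZ, SZ)), add(add(SZ, SZ), mul(SZ, SSZ))))
  step 8: S(add(S(add(Z, mul(SZ, SZ))), add(add(SZ, SZ), mul(SZ, SSZ))))
  step 9: S(S(add(add(Z, mul(SZ, SZ)), add(add(SZ, SZ), mul(SZ, SSZ)))))
  step 10: S(S(add(mul(SZ, SZ), add(add(SZ, SZ), mul(SZ, SSZ)))))
  step 11: S(S(add(add(SZ, mul(Z, SZ)), add(add(SZ, SZ), mul(SZ, SSZ)))))
  step 12: S(S(add(S(add(Z, mul(Z, SZ))), add(add(SZ, SZ), mul(SZ, SSZ)))))
  step 13: S(S(S(add(add(Z, mul(Z, SZ)), add(add(SZ, SZ), mul(SZ, SSZ))))))
  step 14: S(S(S(add(mul(Z, SZ), add(add(SZ, SZ), mul(SZ, SSZ))))))
  step 15: S(S(S(add(Z, add(add(SZ, SZ), mul(SZ, SSZ))))))
  step 16: S(S(S(add(add(SZ, SZ), mul(SZ, SSZ)))))
  step 17: S(S(S(add(S(add(Z, SZ)), mul(SZ, SSZ)))))
  step 18: S(S(S(S(add(add(Z, SZ), mul(SZ, SSZ))))))
  step 19: S(S(S(S(add(SZ, mul(SZ, SSZ))))))
  step 20: S(S(S(S(S(add(Z, mul(SZ, SSZ)))))))
  step 21: S(S(S(S(S(mul(SZ, SSZ))))))
  step 22: S(S(S(S(S(add(SSZ, mul(Z, SSZ)))))))
  step 23: S(S(S(S(S(S(add(SZ, mul(Z, SSZ))))))))
  step 24: S(S(S(S(S(S(S(add(Z, mul(Z, SSZ)))))))))
  step 25: S(S(S(S(S(S(S(mul(Z, SSZ))))))))
  step 26: S^7(Z)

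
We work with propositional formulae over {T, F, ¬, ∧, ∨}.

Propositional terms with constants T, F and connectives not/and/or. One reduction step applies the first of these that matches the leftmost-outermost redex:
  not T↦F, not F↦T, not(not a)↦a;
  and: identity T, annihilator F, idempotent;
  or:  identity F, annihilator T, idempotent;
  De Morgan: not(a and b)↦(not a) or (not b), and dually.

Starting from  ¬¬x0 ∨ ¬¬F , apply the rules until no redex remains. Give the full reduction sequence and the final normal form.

Answer: normal form = x0  (in 3 steps)

Working:
  start: ¬¬x0 ∨ ¬¬F
  →1  x0 ∨ ¬¬F
  →2  x0 ∨ F
  →3  x0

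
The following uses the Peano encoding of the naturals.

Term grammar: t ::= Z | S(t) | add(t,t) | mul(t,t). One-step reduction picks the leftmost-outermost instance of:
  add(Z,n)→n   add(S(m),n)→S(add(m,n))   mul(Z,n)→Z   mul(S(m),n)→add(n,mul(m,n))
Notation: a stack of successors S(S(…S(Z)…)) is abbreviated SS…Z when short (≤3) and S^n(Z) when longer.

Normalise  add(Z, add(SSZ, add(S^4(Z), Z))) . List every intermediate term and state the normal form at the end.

Answer: normal form = S^6(Z)  (in 9 steps)

Derivation:
  start: add(Z, add(SSZ, add(S^4(Z), Z)))
  step 1: add(SSZ, add(S^4(Z), Z))
  step 2: S(add(SZ, add(S^4(Z), Z)))
  step 3: S(S(add(Z, add(S^4(Z), Z))))
  step 4: S(S(add(S^4(Z), Z)))
  step 5: S(S(S(add(SSSZ, Z))))
  step 6: S(S(S(S(add(SSZ, Z)))))
  step 7: S(S(S(S(S(add(SZ, Z))))))
  step 8: S(S(S(S(S(S(add(Z, Z)))))))
  step 9: S^6(Z)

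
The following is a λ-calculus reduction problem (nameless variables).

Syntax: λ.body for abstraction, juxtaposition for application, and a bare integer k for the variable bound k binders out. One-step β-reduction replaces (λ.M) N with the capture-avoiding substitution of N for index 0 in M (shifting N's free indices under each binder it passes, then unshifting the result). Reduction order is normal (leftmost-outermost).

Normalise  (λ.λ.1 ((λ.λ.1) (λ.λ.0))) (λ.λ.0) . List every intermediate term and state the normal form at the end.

Answer: normal form = λ.λ.0  (in 2 steps)

Working:
  start: (λ.λ.1 ((λ.λ.1) (λ.λ.0))) (λ.λ.0)
  step 1: λ.(λ.λ.0) ((λ.λ.1) (λ.λ.0))
  step 2: λ.λ.0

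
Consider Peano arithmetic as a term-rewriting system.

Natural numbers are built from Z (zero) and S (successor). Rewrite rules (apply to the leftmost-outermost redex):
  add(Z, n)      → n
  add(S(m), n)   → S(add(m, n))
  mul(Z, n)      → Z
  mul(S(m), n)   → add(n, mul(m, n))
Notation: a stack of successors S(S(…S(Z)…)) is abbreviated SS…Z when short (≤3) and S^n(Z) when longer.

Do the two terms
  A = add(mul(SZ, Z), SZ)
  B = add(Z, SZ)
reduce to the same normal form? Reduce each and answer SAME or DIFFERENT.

Answer: SAME — A ⇓ SZ, B ⇓ SZ

Reduction:
Term A:
  start: add(mul(SZ, Z), SZ)
  [1] add(add(Z, mul(Z, Z)), SZ)
  [2] add(mul(Z, Z), SZ)
  [3] add(Z, SZ)
  [4] SZ

Term B:
  start: add(Z, SZ)
  [1] SZ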